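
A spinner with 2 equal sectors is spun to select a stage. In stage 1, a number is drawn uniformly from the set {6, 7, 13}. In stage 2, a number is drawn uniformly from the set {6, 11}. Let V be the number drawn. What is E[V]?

E[V | stage 1] = (6+7+13)/3 = 26/3.
E[V | stage 2] = (6+11)/2 = 17/2.
E[V] = (1/2)·(26/3) + (1/2)·(17/2) = 103/12.

103/12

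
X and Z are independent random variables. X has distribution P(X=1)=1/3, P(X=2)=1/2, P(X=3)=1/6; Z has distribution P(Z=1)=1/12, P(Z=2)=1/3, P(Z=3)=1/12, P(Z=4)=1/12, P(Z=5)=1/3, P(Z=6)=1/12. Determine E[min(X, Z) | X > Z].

3/2

P(X > Z) = 1/9.
Summing min(X,Z)·P(x,y) over outcomes with X > Z gives 1/6.
E[min(X, Z) | X > Z] = (1/6) / (1/9) = 3/2.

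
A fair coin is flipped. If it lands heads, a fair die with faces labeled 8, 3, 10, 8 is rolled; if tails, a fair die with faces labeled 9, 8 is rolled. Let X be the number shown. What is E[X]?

E[X | heads] = (8+3+10+8)/4 = 29/4.
E[X | tails] = (9+8)/2 = 17/2.
E[X] = (1/2)·(29/4) + (1/2)·(17/2) = 63/8.

63/8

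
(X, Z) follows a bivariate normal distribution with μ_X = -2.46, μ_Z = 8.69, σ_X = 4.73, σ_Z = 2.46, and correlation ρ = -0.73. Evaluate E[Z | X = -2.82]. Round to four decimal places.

8.8267

The regression of Z on X has slope ρ·σ_Z/σ_X and passes through (μ_X, μ_Z).
E[Z | X=-2.82] = 8.69 + (-0.73)·(2.46/4.73)·(-2.82 − (-2.46)) = 8.69 + (-0.37966)·(-0.36) = 8.8267.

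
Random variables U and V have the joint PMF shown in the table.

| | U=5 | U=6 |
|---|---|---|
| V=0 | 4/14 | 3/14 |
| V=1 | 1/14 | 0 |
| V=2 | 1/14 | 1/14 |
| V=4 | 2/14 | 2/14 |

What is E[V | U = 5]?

11/8

P(U = 5) = 4/7.
Σ V·P over the event = 0·(4/14) + 1·(1/14) + 2·(1/14) + 4·(2/14) = 11/14.
E[V | U = 5] = (11/14) / (4/7) = 11/8.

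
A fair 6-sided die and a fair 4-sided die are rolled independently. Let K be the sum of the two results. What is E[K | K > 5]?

52/7

P(K > 5) = 7/12.
Σ over the event: 6·1/6 + 7·1/6 + 8·1/8 + 9·1/12 + 10·1/24 = 13/3.
E[K | K > 5] = (13/3) / (7/12) = 52/7.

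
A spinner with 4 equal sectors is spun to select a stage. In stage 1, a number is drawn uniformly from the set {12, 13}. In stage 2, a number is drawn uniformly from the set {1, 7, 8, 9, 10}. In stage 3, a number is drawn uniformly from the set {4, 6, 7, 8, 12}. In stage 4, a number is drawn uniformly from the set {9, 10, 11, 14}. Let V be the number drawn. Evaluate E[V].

379/40

E[V | stage 1] = (12+13)/2 = 25/2.
E[V | stage 2] = (1+7+8+9+10)/5 = 7.
E[V | stage 3] = (4+6+7+8+12)/5 = 37/5.
E[V | stage 4] = (9+10+11+14)/4 = 11.
E[V] = (1/4)·(25/2) + (1/4)·(7) + (1/4)·(37/5) + (1/4)·(11) = 379/40.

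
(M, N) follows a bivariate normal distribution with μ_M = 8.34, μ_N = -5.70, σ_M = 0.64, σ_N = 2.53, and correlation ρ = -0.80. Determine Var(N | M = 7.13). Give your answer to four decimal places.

The conditional variance in a bivariate normal is σ_N²(1 − ρ²), independent of x.
Var(N | M=7.13) = (2.53)²·(1 − (-0.80)²) = 6.4009·0.36 = 2.3043.

2.3043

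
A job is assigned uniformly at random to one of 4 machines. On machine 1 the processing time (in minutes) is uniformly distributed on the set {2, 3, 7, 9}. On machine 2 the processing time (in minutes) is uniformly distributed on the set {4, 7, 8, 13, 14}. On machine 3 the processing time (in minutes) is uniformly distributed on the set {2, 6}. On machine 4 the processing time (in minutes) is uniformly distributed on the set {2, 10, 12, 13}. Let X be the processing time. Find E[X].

277/40

E[X | machine 1] = (2+3+7+9)/4 = 21/4.
E[X | machine 2] = (4+7+8+13+14)/5 = 46/5.
E[X | machine 3] = (2+6)/2 = 4.
E[X | machine 4] = (2+10+12+13)/4 = 37/4.
By the law of total expectation,
E[X] = (1/4)·(21/4) + (1/4)·(46/5) + (1/4)·(4) + (1/4)·(37/4) = 277/40.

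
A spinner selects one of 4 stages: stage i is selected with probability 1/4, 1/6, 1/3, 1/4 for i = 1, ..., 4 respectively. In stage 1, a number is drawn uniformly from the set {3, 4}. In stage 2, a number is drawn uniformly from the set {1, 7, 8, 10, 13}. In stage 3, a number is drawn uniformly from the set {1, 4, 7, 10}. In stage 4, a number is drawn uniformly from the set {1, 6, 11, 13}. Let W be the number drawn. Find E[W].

1427/240

E[W | stage 1] = (3+4)/2 = 7/2.
E[W | stage 2] = (1+7+8+10+13)/5 = 39/5.
E[W | stage 3] = (1+4+7+10)/4 = 11/2.
E[W | stage 4] = (1+6+11+13)/4 = 31/4.
E[W] = (1/4)·(7/2) + (1/6)·(39/5) + (1/3)·(11/2) + (1/4)·(31/4) = 1427/240.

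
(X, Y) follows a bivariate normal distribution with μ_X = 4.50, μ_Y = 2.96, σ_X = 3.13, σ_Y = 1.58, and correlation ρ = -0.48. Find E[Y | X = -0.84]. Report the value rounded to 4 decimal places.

E[Y | X=x] = μ_Y + ρ(σ_Y/σ_X)(x − μ_X) for jointly normal variables.
E[Y | X=-0.84] = 2.96 + (-0.48)·(1.58/3.13)·(-0.84 − (4.50)) = 2.96 + (-0.2423)·(-5.34) = 4.2539.

4.2539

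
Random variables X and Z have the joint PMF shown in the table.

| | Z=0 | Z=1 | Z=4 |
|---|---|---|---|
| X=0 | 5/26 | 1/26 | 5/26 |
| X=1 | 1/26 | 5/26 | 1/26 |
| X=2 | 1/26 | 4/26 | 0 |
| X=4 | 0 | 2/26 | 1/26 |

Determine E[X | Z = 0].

3/7

P(Z = 0) = 7/26.
Σ X·P over the event = 0·(5/26) + 1·(1/26) + 2·(1/26) = 3/26.
E[X | Z = 0] = (3/26) / (7/26) = 3/7.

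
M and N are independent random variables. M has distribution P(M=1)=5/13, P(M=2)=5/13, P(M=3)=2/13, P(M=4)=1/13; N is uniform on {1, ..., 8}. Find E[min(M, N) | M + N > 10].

P(M + N > 10) = 1/26.
Summing min(M,N)·P(x,y) over outcomes with M + N > 10 gives 7/52.
E[min(M, N) | M + N > 10] = (7/52) / (1/26) = 7/2.

7/2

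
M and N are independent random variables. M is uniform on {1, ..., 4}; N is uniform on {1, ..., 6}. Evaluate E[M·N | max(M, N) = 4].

P(max(M, N) = 4) = 7/24.
Summing MN·P(x,y) over outcomes with max(M, N) = 4 gives 8/3.
E[M·N | max(M, N) = 4] = (8/3) / (7/24) = 64/7.

64/7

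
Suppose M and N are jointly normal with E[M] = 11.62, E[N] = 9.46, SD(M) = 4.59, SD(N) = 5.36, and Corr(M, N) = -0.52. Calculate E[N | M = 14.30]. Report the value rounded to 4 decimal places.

E[N | M=x] = μ_N + ρ(σ_N/σ_M)(x − μ_M) for jointly normal variables.
E[N | M=14.30] = 9.46 + (-0.52)·(5.36/4.59)·(14.30 − (11.62)) = 9.46 + (-0.60723)·(2.68) = 7.8326.

7.8326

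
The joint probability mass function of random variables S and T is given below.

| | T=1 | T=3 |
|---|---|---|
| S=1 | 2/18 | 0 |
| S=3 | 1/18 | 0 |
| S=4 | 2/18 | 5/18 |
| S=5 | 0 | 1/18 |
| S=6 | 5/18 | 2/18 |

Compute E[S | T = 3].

37/8

P(T = 3) = 4/9.
Summing S·P(S=x,T=y) over the conditioning event gives 37/18.
E[S | T = 3] = (37/18) / (4/9) = 37/8.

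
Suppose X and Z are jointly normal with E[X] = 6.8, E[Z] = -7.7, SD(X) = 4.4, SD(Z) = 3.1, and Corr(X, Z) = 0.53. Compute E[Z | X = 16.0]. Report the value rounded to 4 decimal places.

-4.2646

E[Z | X=x] = μ_Z + ρ(σ_Z/σ_X)(x − μ_X) for jointly normal variables.
E[Z | X=16.0] = -7.7 + (0.53)·(3.1/4.4)·(16.0 − (6.8)) = -7.7 + (0.37341)·(9.2) = -4.2646.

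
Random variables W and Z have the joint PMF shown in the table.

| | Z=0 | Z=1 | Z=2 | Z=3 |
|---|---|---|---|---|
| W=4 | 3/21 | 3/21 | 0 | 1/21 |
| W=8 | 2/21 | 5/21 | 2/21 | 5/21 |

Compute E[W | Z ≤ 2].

32/5

P(Z ≤ 2) = 5/7.
Σ W·P over the event = 4·(3/21) + 4·(3/21) + 8·(2/21) + 8·(5/21) + 8·(2/21) = 32/7.
E[W | Z ≤ 2] = (32/7) / (5/7) = 32/5.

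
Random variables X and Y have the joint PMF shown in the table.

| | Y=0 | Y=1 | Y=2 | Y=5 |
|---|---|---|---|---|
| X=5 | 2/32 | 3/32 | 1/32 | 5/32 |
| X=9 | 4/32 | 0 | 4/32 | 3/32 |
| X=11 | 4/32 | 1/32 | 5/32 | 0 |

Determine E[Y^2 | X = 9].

P(X = 9) = 11/32.
Σ Y^2·P over the event = 0·(4/32) + 4·(4/32) + 25·(3/32) = 91/32.
E[Y^2 | X = 9] = (91/32) / (11/32) = 91/11.

91/11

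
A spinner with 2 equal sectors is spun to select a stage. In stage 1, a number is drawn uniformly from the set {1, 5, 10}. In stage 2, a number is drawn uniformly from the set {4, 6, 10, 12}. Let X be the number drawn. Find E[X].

E[X | stage 1] = (1+5+10)/3 = 16/3.
E[X | stage 2] = (4+6+10+12)/4 = 8.
E[X] = (1/2)·(16/3) + (1/2)·(8) = 20/3.

20/3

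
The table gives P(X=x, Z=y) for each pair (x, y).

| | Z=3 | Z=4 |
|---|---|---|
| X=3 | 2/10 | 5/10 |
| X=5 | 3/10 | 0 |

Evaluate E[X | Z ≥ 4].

3

P(Z ≥ 4) = 1/2.
Σ X·P over the event = 3·(5/10) = 3/2.
E[X | Z ≥ 4] = (3/2) / (1/2) = 3.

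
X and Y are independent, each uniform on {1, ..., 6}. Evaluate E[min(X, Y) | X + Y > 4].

P(X + Y > 4) = 5/6.
Summing min(X,Y)·P(x,y) over outcomes with X + Y > 4 gives 7/3.
E[min(X, Y) | X + Y > 4] = (7/3) / (5/6) = 14/5.

14/5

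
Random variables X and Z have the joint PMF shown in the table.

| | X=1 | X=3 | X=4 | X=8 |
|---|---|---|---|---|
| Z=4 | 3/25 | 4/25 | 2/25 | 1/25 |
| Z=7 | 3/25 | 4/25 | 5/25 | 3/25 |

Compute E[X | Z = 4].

P(Z = 4) = 2/5.
Σ X·P over the event = 1·(3/25) + 3·(4/25) + 4·(2/25) + 8·(1/25) = 31/25.
E[X | Z = 4] = (31/25) / (2/5) = 31/10.

31/10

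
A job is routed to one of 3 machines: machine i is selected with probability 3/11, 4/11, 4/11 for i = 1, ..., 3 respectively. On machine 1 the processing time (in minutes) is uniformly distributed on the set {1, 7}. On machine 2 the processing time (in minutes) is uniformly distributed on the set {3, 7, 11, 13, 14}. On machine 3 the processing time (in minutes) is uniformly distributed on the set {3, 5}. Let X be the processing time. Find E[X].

332/55

E[X | machine 1] = (1+7)/2 = 4.
E[X | machine 2] = (3+7+11+13+14)/5 = 48/5.
E[X | machine 3] = (3+5)/2 = 4.
E[X] = (3/11)·(4) + (4/11)·(48/5) + (4/11)·(4) = 332/55.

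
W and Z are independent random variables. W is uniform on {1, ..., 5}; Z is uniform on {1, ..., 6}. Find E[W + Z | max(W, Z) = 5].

70/9

P(max(W, Z) = 5) = 3/10.
Summing (W+Z)·P(x,y) over outcomes with max(W, Z) = 5 gives 7/3.
E[W + Z | max(W, Z) = 5] = (7/3) / (3/10) = 70/9.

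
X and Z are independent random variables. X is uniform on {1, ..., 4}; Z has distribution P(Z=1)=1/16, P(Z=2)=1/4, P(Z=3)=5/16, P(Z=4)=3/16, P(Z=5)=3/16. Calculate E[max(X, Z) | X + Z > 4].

P(X + Z > 4) = 3/4.
Summing max(X,Z)·P(x,y) over outcomes with X + Z > 4 gives 95/32.
E[max(X, Z) | X + Z > 4] = (95/32) / (3/4) = 95/24.

95/24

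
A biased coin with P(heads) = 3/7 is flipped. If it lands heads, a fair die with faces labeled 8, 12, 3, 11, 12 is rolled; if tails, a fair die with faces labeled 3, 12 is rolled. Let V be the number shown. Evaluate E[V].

288/35

E[V | heads] = (8+12+3+11+12)/5 = 46/5.
E[V | tails] = (3+12)/2 = 15/2.
By the law of total expectation,
E[V] = (3/7)·(46/5) + (4/7)·(15/2) = 288/35.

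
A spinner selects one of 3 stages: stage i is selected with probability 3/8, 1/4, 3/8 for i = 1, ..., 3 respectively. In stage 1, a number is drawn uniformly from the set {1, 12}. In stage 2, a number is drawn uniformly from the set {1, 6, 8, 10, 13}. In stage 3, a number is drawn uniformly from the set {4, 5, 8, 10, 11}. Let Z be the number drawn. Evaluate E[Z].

E[Z | stage 1] = (1+12)/2 = 13/2.
E[Z | stage 2] = (1+6+8+10+13)/5 = 38/5.
E[Z | stage 3] = (4+5+8+10+11)/5 = 38/5.
By the law of total expectation,
E[Z] = (3/8)·(13/2) + (1/4)·(38/5) + (3/8)·(38/5) = 115/16.

115/16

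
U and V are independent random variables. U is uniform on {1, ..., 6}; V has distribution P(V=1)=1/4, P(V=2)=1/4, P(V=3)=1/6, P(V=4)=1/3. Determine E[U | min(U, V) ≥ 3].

P(min(U, V) ≥ 3) = 1/3.
Summing U·P(x,y) over outcomes with min(U, V) ≥ 3 gives 3/2.
E[U | min(U, V) ≥ 3] = (3/2) / (1/3) = 9/2.

9/2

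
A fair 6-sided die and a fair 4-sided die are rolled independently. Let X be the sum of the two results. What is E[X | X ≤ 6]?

P(X ≤ 6) = 7/12.
Σ over the event: 2·1/24 + 3·1/12 + 4·1/8 + 5·1/6 + 6·1/6 = 8/3.
E[X | X ≤ 6] = (8/3) / (7/12) = 32/7.

32/7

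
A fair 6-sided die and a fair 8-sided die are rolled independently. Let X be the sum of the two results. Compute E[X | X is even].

P(X is even) = 1/2.
Σ over the event: 2·1/48 + 4·1/16 + 6·5/48 + 8·1/8 + 10·5/48 + 12·1/16 + 14·1/48 = 4.
E[X | X is even] = (4) / (1/2) = 8.

8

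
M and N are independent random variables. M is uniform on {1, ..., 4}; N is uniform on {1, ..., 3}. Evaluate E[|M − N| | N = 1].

3/2

P(N = 1) = 1/3.
Summing |M−N|·P(x,y) over outcomes with N = 1 gives 1/2.
E[|M − N| | N = 1] = (1/2) / (1/3) = 3/2.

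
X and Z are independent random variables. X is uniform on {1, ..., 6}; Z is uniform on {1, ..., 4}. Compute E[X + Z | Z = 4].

P(Z = 4) = 1/4.
Summing (X+Z)·P(x,y) over outcomes with Z = 4 gives 15/8.
E[X + Z | Z = 4] = (15/8) / (1/4) = 15/2.

15/2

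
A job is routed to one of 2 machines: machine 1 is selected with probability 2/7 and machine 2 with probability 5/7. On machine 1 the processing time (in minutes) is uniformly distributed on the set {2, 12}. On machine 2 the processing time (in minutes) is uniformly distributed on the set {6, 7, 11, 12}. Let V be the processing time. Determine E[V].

59/7

E[V | machine 1] = (2+12)/2 = 7.
E[V | machine 2] = (6+7+11+12)/4 = 9.
E[V] = (2/7)·(7) + (5/7)·(9) = 59/7.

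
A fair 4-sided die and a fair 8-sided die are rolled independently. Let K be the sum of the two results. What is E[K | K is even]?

P(K is even) = 1/2.
Σ over the event: 2·1/32 + 4·3/32 + 6·1/8 + 8·1/8 + 10·3/32 + 12·1/32 = 7/2.
E[K | K is even] = (7/2) / (1/2) = 7.

7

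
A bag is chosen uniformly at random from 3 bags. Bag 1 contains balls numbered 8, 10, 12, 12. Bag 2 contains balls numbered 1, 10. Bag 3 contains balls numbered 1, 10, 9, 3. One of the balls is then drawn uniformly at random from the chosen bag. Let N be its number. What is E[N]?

E[N | bag 1] = (8+10+12+12)/4 = 21/2.
E[N | bag 2] = (1+10)/2 = 11/2.
E[N | bag 3] = (1+10+9+3)/4 = 23/4.
E[N] = (1/3)·(21/2) + (1/3)·(11/2) + (1/3)·(23/4) = 29/4.

29/4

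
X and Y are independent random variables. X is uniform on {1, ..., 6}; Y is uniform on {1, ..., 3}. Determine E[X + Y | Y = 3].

Outcomes with Y = 3: (1,3), (2,3), (3,3), (4,3), (5,3), (6,3), each with probability 1/18.
E[X + Y | Y = 3] = (4 + 5 + 6 + 7 + 8 + 9) / 6 = 13/2.

13/2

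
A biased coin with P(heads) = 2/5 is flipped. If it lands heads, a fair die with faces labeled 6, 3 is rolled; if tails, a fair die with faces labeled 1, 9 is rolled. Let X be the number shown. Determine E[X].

E[X | heads] = (6+3)/2 = 9/2.
E[X | tails] = (1+9)/2 = 5.
By the law of total expectation,
E[X] = (2/5)·(9/2) + (3/5)·(5) = 24/5.

24/5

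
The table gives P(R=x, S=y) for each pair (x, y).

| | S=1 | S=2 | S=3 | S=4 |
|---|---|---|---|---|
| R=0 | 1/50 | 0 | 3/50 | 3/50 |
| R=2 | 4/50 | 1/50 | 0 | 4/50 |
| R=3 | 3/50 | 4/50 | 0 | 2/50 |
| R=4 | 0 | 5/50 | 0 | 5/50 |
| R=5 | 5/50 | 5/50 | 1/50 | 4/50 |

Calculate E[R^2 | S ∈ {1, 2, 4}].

627/46

P(S ∈ {1, 2, 4}) = 23/25.
Summing R^2·P(R=x,S=y) over the conditioning event gives 627/50.
E[R^2 | S ∈ {1, 2, 4}] = (627/50) / (23/25) = 627/46.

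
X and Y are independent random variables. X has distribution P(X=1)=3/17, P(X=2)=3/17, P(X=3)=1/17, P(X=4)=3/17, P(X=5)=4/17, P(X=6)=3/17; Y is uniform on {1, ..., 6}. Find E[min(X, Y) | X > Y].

P(X > Y) = 15/34.
Summing min(X,Y)·P(x,y) over outcomes with X > Y gives 109/102.
E[min(X, Y) | X > Y] = (109/102) / (15/34) = 109/45.

109/45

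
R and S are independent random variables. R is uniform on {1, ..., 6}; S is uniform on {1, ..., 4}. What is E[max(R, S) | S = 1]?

Outcomes with S = 1: (1,1), (2,1), (3,1), (4,1), (5,1), (6,1), each with probability 1/24.
E[max(R, S) | S = 1] = (1 + 2 + 3 + 4 + 5 + 6) / 6 = 7/2.

7/2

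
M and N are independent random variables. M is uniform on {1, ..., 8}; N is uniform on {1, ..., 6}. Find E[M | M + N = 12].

P(M + N = 12) = 1/16.
Summing M·P(x,y) over outcomes with M + N = 12 gives 7/16.
E[M | M + N = 12] = (7/16) / (1/16) = 7.

7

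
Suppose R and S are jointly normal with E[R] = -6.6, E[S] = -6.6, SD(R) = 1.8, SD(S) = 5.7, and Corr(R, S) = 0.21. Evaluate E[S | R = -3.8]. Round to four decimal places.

For a bivariate normal, E[S | R=x] = μ_S + ρ·(σ_S/σ_R)·(x − μ_R).
E[S | R=-3.8] = -6.6 + (0.21)·(5.7/1.8)·(-3.8 − (-6.6)) = -6.6 + (0.665)·(2.8) = -4.7380.

-4.7380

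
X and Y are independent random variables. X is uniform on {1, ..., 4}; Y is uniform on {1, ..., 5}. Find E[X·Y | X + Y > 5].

23/2

Outcomes with X + Y > 5: (1,5), (2,4), (2,5), (3,3), (3,4), (3,5), (4,2), (4,3), (4,4), (4,5), each with probability 1/20.
E[X·Y | X + Y > 5] = (5 + 8 + 10 + 9 + 12 + 15 + 8 + 12 + 16 + 20) / 10 = 23/2.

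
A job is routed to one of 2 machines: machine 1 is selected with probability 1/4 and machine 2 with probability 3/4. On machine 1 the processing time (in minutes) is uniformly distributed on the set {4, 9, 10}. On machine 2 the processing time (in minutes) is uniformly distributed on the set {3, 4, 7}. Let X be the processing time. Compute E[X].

65/12

E[X | machine 1] = (4+9+10)/3 = 23/3.
E[X | machine 2] = (3+4+7)/3 = 14/3.
By the law of total expectation,
E[X] = (1/4)·(23/3) + (3/4)·(14/3) = 65/12.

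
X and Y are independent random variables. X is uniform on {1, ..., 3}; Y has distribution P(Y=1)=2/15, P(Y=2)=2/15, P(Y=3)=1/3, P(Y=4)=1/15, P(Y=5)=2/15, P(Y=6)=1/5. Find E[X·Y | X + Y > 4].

93/10

P(X + Y > 4) = 2/3.
Summing XY·P(x,y) over outcomes with X + Y > 4 gives 31/5.
E[X·Y | X + Y > 4] = (31/5) / (2/3) = 93/10.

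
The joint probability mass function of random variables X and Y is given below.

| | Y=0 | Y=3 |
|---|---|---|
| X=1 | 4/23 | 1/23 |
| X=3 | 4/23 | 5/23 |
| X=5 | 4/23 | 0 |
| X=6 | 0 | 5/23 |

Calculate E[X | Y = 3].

46/11

P(Y = 3) = 11/23.
Σ X·P over the event = 1·(1/23) + 3·(5/23) + 6·(5/23) = 2.
E[X | Y = 3] = (2) / (11/23) = 46/11.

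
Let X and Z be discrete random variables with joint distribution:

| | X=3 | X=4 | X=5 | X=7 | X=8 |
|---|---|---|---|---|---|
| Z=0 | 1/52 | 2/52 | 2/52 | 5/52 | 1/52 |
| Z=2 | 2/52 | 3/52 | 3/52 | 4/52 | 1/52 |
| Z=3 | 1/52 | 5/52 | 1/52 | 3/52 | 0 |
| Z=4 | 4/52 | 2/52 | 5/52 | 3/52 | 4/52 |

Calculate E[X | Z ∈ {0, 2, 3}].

P(Z ∈ {0, 2, 3}) = 17/26.
Summing X·P(X=x,Z=y) over the conditioning event gives 7/2.
E[X | Z ∈ {0, 2, 3}] = (7/2) / (17/26) = 91/17.

91/17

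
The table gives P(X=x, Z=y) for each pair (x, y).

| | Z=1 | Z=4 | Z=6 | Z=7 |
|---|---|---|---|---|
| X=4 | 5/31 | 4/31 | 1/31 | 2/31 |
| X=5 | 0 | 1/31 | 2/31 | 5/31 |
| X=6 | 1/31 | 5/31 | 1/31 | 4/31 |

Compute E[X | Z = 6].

5

P(Z = 6) = 4/31.
Σ X·P over the event = 4·(1/31) + 5·(2/31) + 6·(1/31) = 20/31.
E[X | Z = 6] = (20/31) / (4/31) = 5.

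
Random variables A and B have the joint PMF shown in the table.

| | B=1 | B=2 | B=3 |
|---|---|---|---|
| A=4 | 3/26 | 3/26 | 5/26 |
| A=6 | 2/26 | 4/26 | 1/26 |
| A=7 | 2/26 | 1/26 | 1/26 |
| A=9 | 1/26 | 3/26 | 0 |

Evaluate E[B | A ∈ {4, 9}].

31/15

P(A ∈ {4, 9}) = 15/26.
Σ B·P over the event = 1·(3/26) + 2·(3/26) + 3·(5/26) + 1·(1/26) + 2·(3/26) = 31/26.
E[B | A ∈ {4, 9}] = (31/26) / (15/26) = 31/15.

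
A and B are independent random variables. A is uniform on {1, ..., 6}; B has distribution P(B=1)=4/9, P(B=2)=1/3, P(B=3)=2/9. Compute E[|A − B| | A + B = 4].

P(A + B = 4) = 1/6.
Summing |A−B|·P(x,y) over outcomes with A + B = 4 gives 2/9.
E[|A − B| | A + B = 4] = (2/9) / (1/6) = 4/3.

4/3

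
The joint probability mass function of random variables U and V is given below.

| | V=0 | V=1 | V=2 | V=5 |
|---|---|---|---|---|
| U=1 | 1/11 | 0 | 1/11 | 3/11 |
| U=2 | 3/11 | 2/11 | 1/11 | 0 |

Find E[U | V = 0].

P(V = 0) = 4/11.
Summing U·P(U=x,V=y) over the conditioning event gives 7/11.
E[U | V = 0] = (7/11) / (4/11) = 7/4.

7/4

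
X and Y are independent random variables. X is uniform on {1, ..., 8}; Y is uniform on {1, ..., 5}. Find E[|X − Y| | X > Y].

16/5

P(X > Y) = 5/8.
Summing |X−Y|·P(x,y) over outcomes with X > Y gives 2.
E[|X − Y| | X > Y] = (2) / (5/8) = 16/5.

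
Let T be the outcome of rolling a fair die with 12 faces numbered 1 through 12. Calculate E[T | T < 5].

5/2

Given T < 5, T is equally likely to be any of {1, 2, 3, 4}.
E[T | T < 5] = (1 + 2 + 3 + 4) / 4 = 5/2.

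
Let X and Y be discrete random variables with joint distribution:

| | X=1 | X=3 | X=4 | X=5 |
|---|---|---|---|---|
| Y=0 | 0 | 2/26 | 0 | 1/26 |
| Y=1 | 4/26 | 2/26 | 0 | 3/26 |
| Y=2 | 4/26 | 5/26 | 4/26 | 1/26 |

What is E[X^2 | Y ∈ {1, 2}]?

P(Y ∈ {1, 2}) = 23/26.
Σ X^2·P over the event = 1·(4/26) + 1·(4/26) + 9·(2/26) + 9·(5/26) + 16·(4/26) + 25·(3/26) + 25·(1/26) = 235/26.
E[X^2 | Y ∈ {1, 2}] = (235/26) / (23/26) = 235/23.

235/23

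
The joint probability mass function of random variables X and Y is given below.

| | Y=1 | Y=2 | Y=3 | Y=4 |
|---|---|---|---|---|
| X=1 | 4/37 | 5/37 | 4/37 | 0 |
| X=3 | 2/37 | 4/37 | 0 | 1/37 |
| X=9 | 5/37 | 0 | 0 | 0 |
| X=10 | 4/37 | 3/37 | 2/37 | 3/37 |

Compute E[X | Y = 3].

4

P(Y = 3) = 6/37.
Σ X·P over the event = 1·(4/37) + 10·(2/37) = 24/37.
E[X | Y = 3] = (24/37) / (6/37) = 4.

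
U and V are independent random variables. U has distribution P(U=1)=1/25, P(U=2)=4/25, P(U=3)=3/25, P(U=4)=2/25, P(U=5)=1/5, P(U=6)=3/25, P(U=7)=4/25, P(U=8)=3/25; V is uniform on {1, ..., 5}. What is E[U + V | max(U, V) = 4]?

51/8

P(max(U, V) = 4) = 16/125.
Summing (U+V)·P(x,y) over outcomes with max(U, V) = 4 gives 102/125.
E[U + V | max(U, V) = 4] = (102/125) / (16/125) = 51/8.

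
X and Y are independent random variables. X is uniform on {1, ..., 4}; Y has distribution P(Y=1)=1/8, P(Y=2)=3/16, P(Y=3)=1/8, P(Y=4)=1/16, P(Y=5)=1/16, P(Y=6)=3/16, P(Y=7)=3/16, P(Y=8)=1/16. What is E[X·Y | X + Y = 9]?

31/2

P(X + Y = 9) = 1/8.
Summing XY·P(x,y) over outcomes with X + Y = 9 gives 31/16.
E[X·Y | X + Y = 9] = (31/16) / (1/8) = 31/2.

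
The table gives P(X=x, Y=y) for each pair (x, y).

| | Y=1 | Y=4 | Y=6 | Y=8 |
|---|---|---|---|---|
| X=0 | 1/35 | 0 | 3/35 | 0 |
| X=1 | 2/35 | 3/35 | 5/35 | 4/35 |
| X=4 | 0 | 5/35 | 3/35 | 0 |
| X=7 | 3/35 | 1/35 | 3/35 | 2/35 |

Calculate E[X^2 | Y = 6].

P(Y = 6) = 2/5.
Σ X^2·P over the event = 0·(3/35) + 1·(5/35) + 16·(3/35) + 49·(3/35) = 40/7.
E[X^2 | Y = 6] = (40/7) / (2/5) = 100/7.

100/7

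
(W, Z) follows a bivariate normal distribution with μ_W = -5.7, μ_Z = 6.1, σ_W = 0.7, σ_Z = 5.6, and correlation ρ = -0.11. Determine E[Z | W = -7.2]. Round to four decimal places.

7.4200

The regression of Z on W has slope ρ·σ_Z/σ_W and passes through (μ_W, μ_Z).
E[Z | W=-7.2] = 6.1 + (-0.11)·(5.6/0.7)·(-7.2 − (-5.7)) = 6.1 + (-0.88)·(-1.5) = 7.4200.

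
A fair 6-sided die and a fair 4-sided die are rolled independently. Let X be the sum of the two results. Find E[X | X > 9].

P(X > 9) = 1/24.
Σ over the event: 10·1/24 = 5/12.
E[X | X > 9] = (5/12) / (1/24) = 10.

10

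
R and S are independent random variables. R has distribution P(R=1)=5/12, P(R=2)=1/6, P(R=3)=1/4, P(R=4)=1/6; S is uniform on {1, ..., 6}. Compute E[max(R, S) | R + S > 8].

P(R + S > 8) = 7/72.
Summing max(R,S)·P(x,y) over outcomes with R + S > 8 gives 5/9.
E[max(R, S) | R + S > 8] = (5/9) / (7/72) = 40/7.

40/7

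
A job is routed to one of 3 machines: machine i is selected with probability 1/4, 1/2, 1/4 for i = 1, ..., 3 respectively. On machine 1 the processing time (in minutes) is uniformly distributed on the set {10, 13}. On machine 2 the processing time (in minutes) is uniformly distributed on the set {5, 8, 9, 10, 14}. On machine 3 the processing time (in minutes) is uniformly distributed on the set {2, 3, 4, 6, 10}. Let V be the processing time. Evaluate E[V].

349/40

E[V | machine 1] = (10+13)/2 = 23/2.
E[V | machine 2] = (5+8+9+10+14)/5 = 46/5.
E[V | machine 3] = (2+3+4+6+10)/5 = 5.
By the law of total expectation,
E[V] = (1/4)·(23/2) + (1/2)·(46/5) + (1/4)·(5) = 349/40.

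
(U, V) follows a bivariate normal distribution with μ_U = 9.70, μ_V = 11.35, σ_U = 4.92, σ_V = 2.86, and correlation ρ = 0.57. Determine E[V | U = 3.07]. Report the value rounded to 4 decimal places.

For a bivariate normal, E[V | U=x] = μ_V + ρ·(σ_V/σ_U)·(x − μ_U).
E[V | U=3.07] = 11.35 + (0.57)·(2.86/4.92)·(3.07 − (9.70)) = 11.35 + (0.33134)·(-6.63) = 9.1532.

9.1532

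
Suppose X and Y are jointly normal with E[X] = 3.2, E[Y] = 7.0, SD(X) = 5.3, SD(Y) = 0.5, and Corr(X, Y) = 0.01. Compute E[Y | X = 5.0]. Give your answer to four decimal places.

E[Y | X=x] = μ_Y + ρ(σ_Y/σ_X)(x − μ_X) for jointly normal variables.
E[Y | X=5.0] = 7.0 + (0.01)·(0.5/5.3)·(5.0 − (3.2)) = 7.0 + (0.0009434)·(1.8) = 7.0017.

7.0017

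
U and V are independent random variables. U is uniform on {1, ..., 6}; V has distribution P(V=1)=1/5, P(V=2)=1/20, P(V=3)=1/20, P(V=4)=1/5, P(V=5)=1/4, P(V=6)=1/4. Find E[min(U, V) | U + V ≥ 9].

P(U + V ≥ 9) = 11/30.
Summing min(U,V)·P(x,y) over outcomes with U + V ≥ 9 gives 13/8.
E[min(U, V) | U + V ≥ 9] = (13/8) / (11/30) = 195/44.

195/44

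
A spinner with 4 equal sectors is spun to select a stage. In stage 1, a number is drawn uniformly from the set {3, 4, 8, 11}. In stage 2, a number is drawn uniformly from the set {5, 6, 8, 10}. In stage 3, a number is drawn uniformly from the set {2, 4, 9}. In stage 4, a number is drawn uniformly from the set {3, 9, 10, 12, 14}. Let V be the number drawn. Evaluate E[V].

E[V | stage 1] = (3+4+8+11)/4 = 13/2.
E[V | stage 2] = (5+6+8+10)/4 = 29/4.
E[V | stage 3] = (2+4+9)/3 = 5.
E[V | stage 4] = (3+9+10+12+14)/5 = 48/5.
E[V] = (1/4)·(13/2) + (1/4)·(29/4) + (1/4)·(5) + (1/4)·(48/5) = 567/80.

567/80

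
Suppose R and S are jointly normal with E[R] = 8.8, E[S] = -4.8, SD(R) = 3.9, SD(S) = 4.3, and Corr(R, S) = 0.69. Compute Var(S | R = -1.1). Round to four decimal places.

9.6869

The conditional variance in a bivariate normal is σ_S²(1 − ρ²), independent of x.
Var(S | R=-1.1) = (4.3)²·(1 − (0.69)²) = 18.49·0.5239 = 9.6869.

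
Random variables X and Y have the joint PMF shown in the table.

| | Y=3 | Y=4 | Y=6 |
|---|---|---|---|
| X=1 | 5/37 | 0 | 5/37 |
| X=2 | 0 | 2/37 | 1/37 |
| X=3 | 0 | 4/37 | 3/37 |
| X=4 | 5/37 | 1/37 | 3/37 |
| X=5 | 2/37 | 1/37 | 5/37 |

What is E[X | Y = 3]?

35/12

P(Y = 3) = 12/37.
Summing X·P(X=x,Y=y) over the conditioning event gives 35/37.
E[X | Y = 3] = (35/37) / (12/37) = 35/12.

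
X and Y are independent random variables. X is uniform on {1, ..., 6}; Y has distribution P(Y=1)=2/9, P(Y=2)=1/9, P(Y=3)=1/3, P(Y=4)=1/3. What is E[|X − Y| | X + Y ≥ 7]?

P(X + Y ≥ 7) = 25/54.
Summing |X−Y|·P(x,y) over outcomes with X + Y ≥ 7 gives 47/54.
E[|X − Y| | X + Y ≥ 7] = (47/54) / (25/54) = 47/25.

47/25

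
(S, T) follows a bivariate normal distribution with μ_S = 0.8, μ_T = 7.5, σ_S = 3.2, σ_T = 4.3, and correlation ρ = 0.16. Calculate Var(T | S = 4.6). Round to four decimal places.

The conditional variance in a bivariate normal is σ_T²(1 − ρ²), independent of x.
Var(T | S=4.6) = (4.3)²·(1 − (0.16)²) = 18.49·0.9744 = 18.0167.

18.0167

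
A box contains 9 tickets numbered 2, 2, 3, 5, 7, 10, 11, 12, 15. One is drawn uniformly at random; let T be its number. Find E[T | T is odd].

41/5

P(T is odd) = 5/9.
Σ over the event: 3·1/9 + 5·1/9 + 7·1/9 + 11·1/9 + 15·1/9 = 41/9.
E[T | T is odd] = (41/9) / (5/9) = 41/5.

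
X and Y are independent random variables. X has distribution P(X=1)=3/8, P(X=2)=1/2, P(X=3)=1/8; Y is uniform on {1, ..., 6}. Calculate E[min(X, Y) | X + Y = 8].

11/5

P(X + Y = 8) = 5/48.
Summing min(X,Y)·P(x,y) over outcomes with X + Y = 8 gives 11/48.
E[min(X, Y) | X + Y = 8] = (11/48) / (5/48) = 11/5.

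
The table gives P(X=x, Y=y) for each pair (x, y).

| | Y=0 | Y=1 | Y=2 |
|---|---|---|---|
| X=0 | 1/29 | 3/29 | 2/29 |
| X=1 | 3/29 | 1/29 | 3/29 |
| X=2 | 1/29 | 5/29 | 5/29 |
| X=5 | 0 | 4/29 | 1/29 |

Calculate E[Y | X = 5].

6/5

P(X = 5) = 5/29.
Σ Y·P over the event = 1·(4/29) + 2·(1/29) = 6/29.
E[Y | X = 5] = (6/29) / (5/29) = 6/5.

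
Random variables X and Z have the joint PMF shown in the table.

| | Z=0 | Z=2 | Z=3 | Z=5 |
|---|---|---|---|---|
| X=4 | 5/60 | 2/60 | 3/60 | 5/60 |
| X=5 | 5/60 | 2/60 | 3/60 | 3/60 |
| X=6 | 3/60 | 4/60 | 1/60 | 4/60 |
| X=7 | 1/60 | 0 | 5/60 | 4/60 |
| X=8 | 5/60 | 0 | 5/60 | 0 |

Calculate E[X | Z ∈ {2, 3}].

6

P(Z ∈ {2, 3}) = 5/12.
Σ X·P over the event = 4·(2/60) + 4·(3/60) + 5·(2/60) + 5·(3/60) + 6·(4/60) + 6·(1/60) + 7·(5/60) + 8·(5/60) = 5/2.
E[X | Z ∈ {2, 3}] = (5/2) / (5/12) = 6.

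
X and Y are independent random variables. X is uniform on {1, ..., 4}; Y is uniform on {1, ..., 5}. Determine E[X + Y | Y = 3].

Outcomes with Y = 3: (1,3), (2,3), (3,3), (4,3), each with probability 1/20.
E[X + Y | Y = 3] = (4 + 5 + 6 + 7) / 4 = 11/2.

11/2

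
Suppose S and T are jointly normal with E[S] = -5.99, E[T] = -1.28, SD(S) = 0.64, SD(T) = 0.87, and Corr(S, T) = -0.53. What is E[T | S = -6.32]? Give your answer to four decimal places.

-1.0422

For a bivariate normal, E[T | S=x] = μ_T + ρ·(σ_T/σ_S)·(x − μ_S).
E[T | S=-6.32] = -1.28 + (-0.53)·(0.87/0.64)·(-6.32 − (-5.99)) = -1.28 + (-0.72047)·(-0.33) = -1.0422.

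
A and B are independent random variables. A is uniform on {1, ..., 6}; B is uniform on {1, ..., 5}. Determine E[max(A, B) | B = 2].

11/3

P(B = 2) = 1/5.
Summing max(A,B)·P(x,y) over outcomes with B = 2 gives 11/15.
E[max(A, B) | B = 2] = (11/15) / (1/5) = 11/3.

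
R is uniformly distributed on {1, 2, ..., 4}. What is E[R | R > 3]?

Given R > 3, R is equally likely to be any of {4}.
E[R | R > 3] = (4) / 1 = 4.

4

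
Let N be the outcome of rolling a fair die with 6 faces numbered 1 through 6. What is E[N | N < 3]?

3/2

Given N < 3, N is equally likely to be any of {1, 2}.
E[N | N < 3] = (1 + 2) / 2 = 3/2.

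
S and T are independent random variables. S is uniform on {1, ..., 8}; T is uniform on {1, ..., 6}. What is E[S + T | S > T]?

79/9

P(S > T) = 9/16.
Summing (S+T)·P(x,y) over outcomes with S > T gives 79/16.
E[S + T | S > T] = (79/16) / (9/16) = 79/9.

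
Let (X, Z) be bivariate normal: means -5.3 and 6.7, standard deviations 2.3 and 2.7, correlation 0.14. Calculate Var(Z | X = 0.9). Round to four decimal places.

7.1471

The conditional variance in a bivariate normal is σ_Z²(1 − ρ²), independent of x.
Var(Z | X=0.9) = (2.7)²·(1 − (0.14)²) = 7.29·0.9804 = 7.1471.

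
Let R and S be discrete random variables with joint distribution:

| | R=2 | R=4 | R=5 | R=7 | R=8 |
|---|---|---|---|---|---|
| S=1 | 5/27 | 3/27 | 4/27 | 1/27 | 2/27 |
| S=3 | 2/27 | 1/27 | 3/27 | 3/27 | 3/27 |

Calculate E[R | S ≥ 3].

P(S ≥ 3) = 4/9.
Summing R·P(R=x,S=y) over the conditioning event gives 68/27.
E[R | S ≥ 3] = (68/27) / (4/9) = 17/3.

17/3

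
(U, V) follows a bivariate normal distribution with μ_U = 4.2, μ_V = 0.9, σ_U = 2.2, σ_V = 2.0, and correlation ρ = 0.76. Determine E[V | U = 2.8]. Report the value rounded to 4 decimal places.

-0.0673

The regression of V on U has slope ρ·σ_V/σ_U and passes through (μ_U, μ_V).
E[V | U=2.8] = 0.9 + (0.76)·(2.0/2.2)·(2.8 − (4.2)) = 0.9 + (0.69091)·(-1.4) = -0.0673.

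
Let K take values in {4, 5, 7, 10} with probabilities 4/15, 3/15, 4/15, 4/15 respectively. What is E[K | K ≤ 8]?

59/11

P(K ≤ 8) = 11/15.
Σ over the event: 4·4/15 + 5·1/5 + 7·4/15 = 59/15.
E[K | K ≤ 8] = (59/15) / (11/15) = 59/11.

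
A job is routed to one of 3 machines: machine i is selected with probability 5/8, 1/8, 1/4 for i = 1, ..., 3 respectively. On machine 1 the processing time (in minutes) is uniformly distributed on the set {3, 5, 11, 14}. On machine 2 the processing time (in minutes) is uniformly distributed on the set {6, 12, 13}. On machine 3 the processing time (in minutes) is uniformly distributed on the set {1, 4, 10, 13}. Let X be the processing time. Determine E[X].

787/96

E[X | machine 1] = (3+5+11+14)/4 = 33/4.
E[X | machine 2] = (6+12+13)/3 = 31/3.
E[X | machine 3] = (1+4+10+13)/4 = 7.
E[X] = (5/8)·(33/4) + (1/8)·(31/3) + (1/4)·(7) = 787/96.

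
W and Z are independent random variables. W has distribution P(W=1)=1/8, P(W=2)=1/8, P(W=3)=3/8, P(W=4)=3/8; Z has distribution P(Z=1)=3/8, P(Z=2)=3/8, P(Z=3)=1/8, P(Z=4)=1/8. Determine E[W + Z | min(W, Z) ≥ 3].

P(min(W, Z) ≥ 3) = 3/16.
Summing (W+Z)·P(x,y) over outcomes with min(W, Z) ≥ 3 gives 21/16.
E[W + Z | min(W, Z) ≥ 3] = (21/16) / (3/16) = 7.

7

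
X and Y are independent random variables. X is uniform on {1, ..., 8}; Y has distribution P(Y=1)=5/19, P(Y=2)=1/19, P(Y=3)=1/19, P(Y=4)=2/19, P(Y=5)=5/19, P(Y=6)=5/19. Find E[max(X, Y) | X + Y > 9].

20/3

P(X + Y > 9) = 27/76.
Summing max(X,Y)·P(x,y) over outcomes with X + Y > 9 gives 45/19.
E[max(X, Y) | X + Y > 9] = (45/19) / (27/76) = 20/3.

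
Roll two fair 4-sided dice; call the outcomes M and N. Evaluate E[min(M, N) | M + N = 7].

3

Outcomes with M + N = 7: (3,4), (4,3), each with probability 1/16.
E[min(M, N) | M + N = 7] = (3 + 3) / 2 = 3.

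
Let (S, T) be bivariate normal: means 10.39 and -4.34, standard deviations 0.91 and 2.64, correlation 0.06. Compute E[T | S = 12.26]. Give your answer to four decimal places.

The regression of T on S has slope ρ·σ_T/σ_S and passes through (μ_S, μ_T).
E[T | S=12.26] = -4.34 + (0.06)·(2.64/0.91)·(12.26 − (10.39)) = -4.34 + (0.17407)·(1.87) = -4.0145.

-4.0145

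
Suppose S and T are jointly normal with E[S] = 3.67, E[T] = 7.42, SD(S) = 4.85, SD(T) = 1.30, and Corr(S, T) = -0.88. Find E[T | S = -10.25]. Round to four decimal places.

The regression of T on S has slope ρ·σ_T/σ_S and passes through (μ_S, μ_T).
E[T | S=-10.25] = 7.42 + (-0.88)·(1.30/4.85)·(-10.25 − (3.67)) = 7.42 + (-0.23588)·(-13.92) = 10.7034.

10.7034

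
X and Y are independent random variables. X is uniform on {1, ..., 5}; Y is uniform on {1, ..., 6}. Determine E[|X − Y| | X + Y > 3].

P(X + Y > 3) = 9/10.
Summing |X−Y|·P(x,y) over outcomes with X + Y > 3 gives 53/30.
E[|X − Y| | X + Y > 3] = (53/30) / (9/10) = 53/27.

53/27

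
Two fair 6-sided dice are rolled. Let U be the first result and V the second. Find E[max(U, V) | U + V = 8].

26/5

Outcomes with U + V = 8: (2,6), (3,5), (4,4), (5,3), (6,2), each with probability 1/36.
E[max(U, V) | U + V = 8] = (6 + 5 + 4 + 5 + 6) / 5 = 26/5.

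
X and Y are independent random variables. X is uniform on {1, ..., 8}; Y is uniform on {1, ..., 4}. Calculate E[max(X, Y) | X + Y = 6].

4

Outcomes with X + Y = 6: (2,4), (3,3), (4,2), (5,1), each with probability 1/32.
E[max(X, Y) | X + Y = 6] = (4 + 3 + 4 + 5) / 4 = 4.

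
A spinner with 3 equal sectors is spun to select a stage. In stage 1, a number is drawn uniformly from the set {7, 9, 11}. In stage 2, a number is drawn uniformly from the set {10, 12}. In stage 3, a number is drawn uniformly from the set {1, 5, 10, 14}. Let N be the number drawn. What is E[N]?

E[N | stage 1] = (7+9+11)/3 = 9.
E[N | stage 2] = (10+12)/2 = 11.
E[N | stage 3] = (1+5+10+14)/4 = 15/2.
By the law of total expectation,
E[N] = (1/3)·(9) + (1/3)·(11) + (1/3)·(15/2) = 55/6.

55/6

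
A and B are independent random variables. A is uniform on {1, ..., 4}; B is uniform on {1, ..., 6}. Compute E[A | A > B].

Outcomes with A > B: (2,1), (3,1), (3,2), (4,1), (4,2), (4,3), each with probability 1/24.
E[A | A > B] = (2 + 3 + 3 + 4 + 4 + 4) / 6 = 10/3.

10/3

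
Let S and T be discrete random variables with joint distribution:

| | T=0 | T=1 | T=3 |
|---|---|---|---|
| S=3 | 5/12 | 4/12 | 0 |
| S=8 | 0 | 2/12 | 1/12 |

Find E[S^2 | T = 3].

P(T = 3) = 1/12.
Σ S^2·P over the event = 64·(1/12) = 16/3.
E[S^2 | T = 3] = (16/3) / (1/12) = 64.

64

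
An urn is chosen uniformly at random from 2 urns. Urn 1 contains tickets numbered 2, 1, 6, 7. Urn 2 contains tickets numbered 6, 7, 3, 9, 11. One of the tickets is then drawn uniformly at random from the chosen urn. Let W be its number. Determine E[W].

28/5

E[W | urn 1] = (2+1+6+7)/4 = 4.
E[W | urn 2] = (6+7+3+9+11)/5 = 36/5.
By the law of total expectation,
E[W] = (1/2)·(4) + (1/2)·(36/5) = 28/5.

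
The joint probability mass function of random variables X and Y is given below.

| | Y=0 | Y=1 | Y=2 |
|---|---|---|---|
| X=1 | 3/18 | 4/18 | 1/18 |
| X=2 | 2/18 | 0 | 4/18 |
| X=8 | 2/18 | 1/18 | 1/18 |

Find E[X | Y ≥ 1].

29/11

P(Y ≥ 1) = 11/18.
Σ X·P over the event = 1·(4/18) + 1·(1/18) + 2·(4/18) + 8·(1/18) + 8·(1/18) = 29/18.
E[X | Y ≥ 1] = (29/18) / (11/18) = 29/11.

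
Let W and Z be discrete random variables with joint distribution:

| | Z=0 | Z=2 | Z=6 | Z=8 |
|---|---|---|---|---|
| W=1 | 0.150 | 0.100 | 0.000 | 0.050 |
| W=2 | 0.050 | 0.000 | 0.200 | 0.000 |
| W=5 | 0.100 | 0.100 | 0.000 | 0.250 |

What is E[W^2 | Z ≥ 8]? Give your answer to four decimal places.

P(Z ≥ 8) = 0.300.
Σ W^2·P over the event = 1·(0.050) + 25·(0.250) = 6.300.
E[W^2 | Z ≥ 8] = (6.300) / (0.300) = 21.0000.

21.0000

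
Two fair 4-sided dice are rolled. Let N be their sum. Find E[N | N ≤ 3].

P(N ≤ 3) = 3/16.
Σ over the event: 2·1/16 + 3·1/8 = 1/2.
E[N | N ≤ 3] = (1/2) / (3/16) = 8/3.

8/3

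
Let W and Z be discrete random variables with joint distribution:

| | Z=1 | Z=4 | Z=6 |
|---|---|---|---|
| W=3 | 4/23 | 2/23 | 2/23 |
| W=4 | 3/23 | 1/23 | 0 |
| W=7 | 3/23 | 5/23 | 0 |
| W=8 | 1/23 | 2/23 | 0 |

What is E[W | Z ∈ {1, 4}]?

38/7

P(Z ∈ {1, 4}) = 21/23.
Summing W·P(W=x,Z=y) over the conditioning event gives 114/23.
E[W | Z ∈ {1, 4}] = (114/23) / (21/23) = 38/7.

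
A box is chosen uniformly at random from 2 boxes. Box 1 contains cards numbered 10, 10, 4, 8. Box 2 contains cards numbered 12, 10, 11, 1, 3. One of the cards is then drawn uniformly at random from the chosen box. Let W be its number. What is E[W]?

77/10

E[W | box 1] = (10+10+4+8)/4 = 8.
E[W | box 2] = (12+10+11+1+3)/5 = 37/5.
E[W] = (1/2)·(8) + (1/2)·(37/5) = 77/10.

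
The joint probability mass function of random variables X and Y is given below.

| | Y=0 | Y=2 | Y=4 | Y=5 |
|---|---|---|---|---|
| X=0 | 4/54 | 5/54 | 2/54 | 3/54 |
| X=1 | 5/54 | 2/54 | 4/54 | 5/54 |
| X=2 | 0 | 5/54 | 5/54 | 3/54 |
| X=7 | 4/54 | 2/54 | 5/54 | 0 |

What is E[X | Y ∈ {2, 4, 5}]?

86/41

P(Y ∈ {2, 4, 5}) = 41/54.
Summing X·P(X=x,Y=y) over the conditioning event gives 43/27.
E[X | Y ∈ {2, 4, 5}] = (43/27) / (41/54) = 86/41.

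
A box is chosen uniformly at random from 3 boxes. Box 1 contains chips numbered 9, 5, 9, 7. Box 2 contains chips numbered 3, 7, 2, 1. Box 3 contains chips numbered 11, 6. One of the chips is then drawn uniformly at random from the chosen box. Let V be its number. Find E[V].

77/12

E[V | box 1] = (9+5+9+7)/4 = 15/2.
E[V | box 2] = (3+7+2+1)/4 = 13/4.
E[V | box 3] = (11+6)/2 = 17/2.
By the law of total expectation,
E[V] = (1/3)·(15/2) + (1/3)·(13/4) + (1/3)·(17/2) = 77/12.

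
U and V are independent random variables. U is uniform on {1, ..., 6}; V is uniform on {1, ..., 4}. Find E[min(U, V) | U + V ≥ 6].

37/14

P(U + V ≥ 6) = 7/12.
Summing min(U,V)·P(x,y) over outcomes with U + V ≥ 6 gives 37/24.
E[min(U, V) | U + V ≥ 6] = (37/24) / (7/12) = 37/14.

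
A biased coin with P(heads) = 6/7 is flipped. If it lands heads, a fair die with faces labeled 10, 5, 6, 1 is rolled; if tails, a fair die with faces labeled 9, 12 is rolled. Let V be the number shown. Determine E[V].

87/14

E[V | heads] = (10+5+6+1)/4 = 11/2.
E[V | tails] = (9+12)/2 = 21/2.
E[V] = (6/7)·(11/2) + (1/7)·(21/2) = 87/14.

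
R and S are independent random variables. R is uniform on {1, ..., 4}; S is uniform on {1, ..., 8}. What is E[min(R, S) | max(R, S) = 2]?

P(max(R, S) = 2) = 3/32.
Summing min(R,S)·P(x,y) over outcomes with max(R, S) = 2 gives 1/8.
E[min(R, S) | max(R, S) = 2] = (1/8) / (3/32) = 4/3.

4/3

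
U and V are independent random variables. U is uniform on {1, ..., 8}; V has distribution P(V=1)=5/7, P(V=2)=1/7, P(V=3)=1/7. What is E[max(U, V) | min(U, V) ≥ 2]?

71/14

P(min(U, V) ≥ 2) = 1/4.
Summing max(U,V)·P(x,y) over outcomes with min(U, V) ≥ 2 gives 71/56.
E[max(U, V) | min(U, V) ≥ 2] = (71/56) / (1/4) = 71/14.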